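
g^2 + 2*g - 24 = (g - 4)*(g + 6)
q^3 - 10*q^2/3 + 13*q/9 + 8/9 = (q - 8/3)*(q - 1)*(q + 1/3)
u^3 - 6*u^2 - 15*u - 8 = (u - 8)*(u + 1)^2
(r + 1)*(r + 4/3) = r^2 + 7*r/3 + 4/3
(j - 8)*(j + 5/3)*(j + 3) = j^3 - 10*j^2/3 - 97*j/3 - 40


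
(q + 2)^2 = q^2 + 4*q + 4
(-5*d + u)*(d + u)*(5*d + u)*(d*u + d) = -25*d^4*u - 25*d^4 - 25*d^3*u^2 - 25*d^3*u + d^2*u^3 + d^2*u^2 + d*u^4 + d*u^3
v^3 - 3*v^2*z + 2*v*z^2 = v*(v - 2*z)*(v - z)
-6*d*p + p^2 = p*(-6*d + p)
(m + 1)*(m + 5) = m^2 + 6*m + 5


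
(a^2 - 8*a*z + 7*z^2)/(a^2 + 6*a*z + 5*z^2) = (a^2 - 8*a*z + 7*z^2)/(a^2 + 6*a*z + 5*z^2)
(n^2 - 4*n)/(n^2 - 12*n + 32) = n/(n - 8)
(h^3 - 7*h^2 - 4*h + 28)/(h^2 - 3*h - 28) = (h^2 - 4)/(h + 4)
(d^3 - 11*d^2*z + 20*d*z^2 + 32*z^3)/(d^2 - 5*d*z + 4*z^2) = (-d^2 + 7*d*z + 8*z^2)/(-d + z)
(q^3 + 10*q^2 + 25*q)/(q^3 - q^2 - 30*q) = (q + 5)/(q - 6)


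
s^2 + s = s*(s + 1)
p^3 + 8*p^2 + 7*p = p*(p + 1)*(p + 7)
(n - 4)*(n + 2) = n^2 - 2*n - 8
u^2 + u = u*(u + 1)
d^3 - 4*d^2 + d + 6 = (d - 3)*(d - 2)*(d + 1)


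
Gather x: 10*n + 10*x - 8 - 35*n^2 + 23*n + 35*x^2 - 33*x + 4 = -35*n^2 + 33*n + 35*x^2 - 23*x - 4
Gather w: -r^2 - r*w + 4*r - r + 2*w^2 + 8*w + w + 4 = -r^2 + 3*r + 2*w^2 + w*(9 - r) + 4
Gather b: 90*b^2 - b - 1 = 90*b^2 - b - 1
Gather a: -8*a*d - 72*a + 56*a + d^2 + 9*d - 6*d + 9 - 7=a*(-8*d - 16) + d^2 + 3*d + 2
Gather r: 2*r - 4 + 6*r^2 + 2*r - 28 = 6*r^2 + 4*r - 32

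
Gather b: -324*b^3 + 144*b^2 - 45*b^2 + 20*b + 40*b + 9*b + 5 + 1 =-324*b^3 + 99*b^2 + 69*b + 6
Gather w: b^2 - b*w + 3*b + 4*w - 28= b^2 + 3*b + w*(4 - b) - 28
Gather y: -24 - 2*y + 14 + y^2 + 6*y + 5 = y^2 + 4*y - 5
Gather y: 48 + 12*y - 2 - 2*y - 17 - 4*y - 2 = 6*y + 27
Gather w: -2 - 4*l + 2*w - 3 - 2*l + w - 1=-6*l + 3*w - 6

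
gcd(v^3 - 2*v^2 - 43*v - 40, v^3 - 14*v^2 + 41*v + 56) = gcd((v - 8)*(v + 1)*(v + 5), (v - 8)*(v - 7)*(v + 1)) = v^2 - 7*v - 8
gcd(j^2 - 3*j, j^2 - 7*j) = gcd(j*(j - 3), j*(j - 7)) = j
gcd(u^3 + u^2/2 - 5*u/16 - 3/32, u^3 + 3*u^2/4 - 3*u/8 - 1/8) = u^2 - u/4 - 1/8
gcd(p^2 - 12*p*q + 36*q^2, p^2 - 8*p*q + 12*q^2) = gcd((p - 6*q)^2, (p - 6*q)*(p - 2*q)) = p - 6*q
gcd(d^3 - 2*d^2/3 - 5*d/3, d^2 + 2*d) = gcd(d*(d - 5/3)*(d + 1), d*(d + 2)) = d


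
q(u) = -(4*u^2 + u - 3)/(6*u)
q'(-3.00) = -0.72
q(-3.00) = 1.67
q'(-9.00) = -0.67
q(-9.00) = 5.78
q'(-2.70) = -0.74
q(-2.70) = 1.45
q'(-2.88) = -0.73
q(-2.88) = 1.58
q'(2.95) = -0.72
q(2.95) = -1.96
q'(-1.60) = -0.86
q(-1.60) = 0.59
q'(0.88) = -1.31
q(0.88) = -0.19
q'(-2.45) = -0.75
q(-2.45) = 1.26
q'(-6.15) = -0.68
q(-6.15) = 3.85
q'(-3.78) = -0.70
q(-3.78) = 2.22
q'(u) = -(8*u + 1)/(6*u) + (4*u^2 + u - 3)/(6*u^2)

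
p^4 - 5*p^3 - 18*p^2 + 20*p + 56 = (p - 7)*(p - 2)*(p + 2)^2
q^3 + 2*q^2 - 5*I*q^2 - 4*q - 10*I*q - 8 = (q + 2)*(q - 4*I)*(q - I)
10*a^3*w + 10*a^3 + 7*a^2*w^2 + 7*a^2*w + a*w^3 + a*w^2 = (2*a + w)*(5*a + w)*(a*w + a)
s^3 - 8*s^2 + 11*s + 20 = (s - 5)*(s - 4)*(s + 1)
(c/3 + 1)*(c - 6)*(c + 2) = c^3/3 - c^2/3 - 8*c - 12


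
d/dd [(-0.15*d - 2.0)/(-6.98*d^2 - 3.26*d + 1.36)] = (1.047*d^2 + 0.489*d - (0.15*d + 2.0)*(13.96*d + 3.26) - 0.204)/(6.98*d^2 + 3.26*d - 1.36)^2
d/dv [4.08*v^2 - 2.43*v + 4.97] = 8.16*v - 2.43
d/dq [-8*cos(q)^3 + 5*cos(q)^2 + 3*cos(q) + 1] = (24*cos(q)^2 - 10*cos(q) - 3)*sin(q)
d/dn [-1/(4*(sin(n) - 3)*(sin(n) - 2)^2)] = (3*sin(n) - 8)*cos(n)/(4*(sin(n) - 3)^2*(sin(n) - 2)^3)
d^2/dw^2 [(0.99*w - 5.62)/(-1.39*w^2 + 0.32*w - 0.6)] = (-(0.99*w - 5.62)*(2.78*w - 0.32)*(5.56*w - 0.64) + (8.2566*w - 16.2572)*(1.39*w^2 - 0.32*w + 0.6))/(1.39*w^2 - 0.32*w + 0.6)^3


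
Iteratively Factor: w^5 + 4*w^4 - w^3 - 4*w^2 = (w + 1)*(w^4 + 3*w^3 - 4*w^2) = (w + 1)*(w + 4)*(w^3 - w^2) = w*(w + 1)*(w + 4)*(w^2 - w) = w^2*(w + 1)*(w + 4)*(w - 1)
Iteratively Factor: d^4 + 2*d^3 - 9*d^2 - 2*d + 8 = (d + 4)*(d^3 - 2*d^2 - d + 2) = (d - 2)*(d + 4)*(d^2 - 1) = (d - 2)*(d - 1)*(d + 4)*(d + 1)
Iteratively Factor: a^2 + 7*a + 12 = (a + 3)*(a + 4)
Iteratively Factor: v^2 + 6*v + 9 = (v + 3)*(v + 3)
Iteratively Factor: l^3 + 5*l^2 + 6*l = (l + 3)*(l^2 + 2*l) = (l + 2)*(l + 3)*(l)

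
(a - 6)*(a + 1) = a^2 - 5*a - 6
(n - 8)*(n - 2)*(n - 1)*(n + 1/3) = n^4 - 32*n^3/3 + 67*n^2/3 - 22*n/3 - 16/3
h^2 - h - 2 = (h - 2)*(h + 1)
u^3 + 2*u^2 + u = u*(u + 1)^2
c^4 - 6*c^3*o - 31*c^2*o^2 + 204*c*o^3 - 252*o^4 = (c - 7*o)*(c - 3*o)*(c - 2*o)*(c + 6*o)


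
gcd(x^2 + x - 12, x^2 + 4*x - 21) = x - 3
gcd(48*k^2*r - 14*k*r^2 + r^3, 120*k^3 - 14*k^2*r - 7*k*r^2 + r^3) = -6*k + r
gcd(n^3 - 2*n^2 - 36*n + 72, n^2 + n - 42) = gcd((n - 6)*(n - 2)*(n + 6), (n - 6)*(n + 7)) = n - 6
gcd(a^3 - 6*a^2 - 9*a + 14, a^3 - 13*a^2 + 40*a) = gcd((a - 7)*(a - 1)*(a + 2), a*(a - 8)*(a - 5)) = 1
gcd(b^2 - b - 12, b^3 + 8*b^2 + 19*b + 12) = b + 3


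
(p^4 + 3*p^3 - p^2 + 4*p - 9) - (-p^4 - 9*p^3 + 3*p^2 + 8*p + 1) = 2*p^4 + 12*p^3 - 4*p^2 - 4*p - 10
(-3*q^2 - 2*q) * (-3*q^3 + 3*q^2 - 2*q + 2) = 9*q^5 - 3*q^4 - 2*q^2 - 4*q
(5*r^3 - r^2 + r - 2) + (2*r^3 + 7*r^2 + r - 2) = 7*r^3 + 6*r^2 + 2*r - 4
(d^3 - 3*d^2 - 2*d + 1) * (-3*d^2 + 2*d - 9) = -3*d^5 + 11*d^4 - 9*d^3 + 20*d^2 + 20*d - 9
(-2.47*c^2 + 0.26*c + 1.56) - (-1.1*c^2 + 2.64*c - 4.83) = -1.37*c^2 - 2.38*c + 6.39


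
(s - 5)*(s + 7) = s^2 + 2*s - 35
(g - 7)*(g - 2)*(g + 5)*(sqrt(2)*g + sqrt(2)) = sqrt(2)*g^4 - 3*sqrt(2)*g^3 - 35*sqrt(2)*g^2 + 39*sqrt(2)*g + 70*sqrt(2)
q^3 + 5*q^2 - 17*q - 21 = (q - 3)*(q + 1)*(q + 7)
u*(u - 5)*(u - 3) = u^3 - 8*u^2 + 15*u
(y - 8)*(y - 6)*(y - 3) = y^3 - 17*y^2 + 90*y - 144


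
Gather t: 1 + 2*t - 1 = 2*t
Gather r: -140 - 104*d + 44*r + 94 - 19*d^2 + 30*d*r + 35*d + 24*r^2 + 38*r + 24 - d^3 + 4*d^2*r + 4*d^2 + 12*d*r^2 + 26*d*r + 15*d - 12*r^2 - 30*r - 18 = -d^3 - 15*d^2 - 54*d + r^2*(12*d + 12) + r*(4*d^2 + 56*d + 52) - 40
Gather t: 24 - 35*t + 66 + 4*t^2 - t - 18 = 4*t^2 - 36*t + 72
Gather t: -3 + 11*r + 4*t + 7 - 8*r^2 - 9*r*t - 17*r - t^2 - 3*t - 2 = -8*r^2 - 6*r - t^2 + t*(1 - 9*r) + 2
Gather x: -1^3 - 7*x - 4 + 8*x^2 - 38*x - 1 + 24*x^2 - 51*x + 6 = 32*x^2 - 96*x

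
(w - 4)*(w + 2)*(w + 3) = w^3 + w^2 - 14*w - 24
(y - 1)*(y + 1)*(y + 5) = y^3 + 5*y^2 - y - 5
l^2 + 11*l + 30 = (l + 5)*(l + 6)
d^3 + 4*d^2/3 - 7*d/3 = d*(d - 1)*(d + 7/3)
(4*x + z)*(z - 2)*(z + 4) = 4*x*z^2 + 8*x*z - 32*x + z^3 + 2*z^2 - 8*z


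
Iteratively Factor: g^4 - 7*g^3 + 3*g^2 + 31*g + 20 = (g + 1)*(g^3 - 8*g^2 + 11*g + 20) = (g + 1)^2*(g^2 - 9*g + 20) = (g - 5)*(g + 1)^2*(g - 4)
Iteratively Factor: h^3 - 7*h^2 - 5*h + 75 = (h - 5)*(h^2 - 2*h - 15) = (h - 5)*(h + 3)*(h - 5)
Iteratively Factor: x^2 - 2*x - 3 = (x + 1)*(x - 3)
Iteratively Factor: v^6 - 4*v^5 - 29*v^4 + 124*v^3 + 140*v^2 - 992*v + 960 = (v - 2)*(v^5 - 2*v^4 - 33*v^3 + 58*v^2 + 256*v - 480) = (v - 2)*(v + 4)*(v^4 - 6*v^3 - 9*v^2 + 94*v - 120) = (v - 2)*(v + 4)^2*(v^3 - 10*v^2 + 31*v - 30) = (v - 3)*(v - 2)*(v + 4)^2*(v^2 - 7*v + 10) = (v - 3)*(v - 2)^2*(v + 4)^2*(v - 5)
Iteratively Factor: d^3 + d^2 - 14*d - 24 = (d + 3)*(d^2 - 2*d - 8) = (d - 4)*(d + 3)*(d + 2)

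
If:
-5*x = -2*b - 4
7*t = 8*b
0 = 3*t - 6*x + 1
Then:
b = 133/36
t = 38/9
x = 41/18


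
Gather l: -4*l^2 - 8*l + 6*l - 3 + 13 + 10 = -4*l^2 - 2*l + 20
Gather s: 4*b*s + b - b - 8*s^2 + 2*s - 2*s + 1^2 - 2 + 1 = 4*b*s - 8*s^2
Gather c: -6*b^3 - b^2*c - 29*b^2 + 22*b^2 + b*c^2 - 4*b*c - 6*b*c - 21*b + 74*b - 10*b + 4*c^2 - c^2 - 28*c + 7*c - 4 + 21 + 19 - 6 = -6*b^3 - 7*b^2 + 43*b + c^2*(b + 3) + c*(-b^2 - 10*b - 21) + 30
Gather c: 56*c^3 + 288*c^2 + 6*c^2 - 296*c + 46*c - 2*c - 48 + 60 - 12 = 56*c^3 + 294*c^2 - 252*c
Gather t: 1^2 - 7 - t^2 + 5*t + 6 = -t^2 + 5*t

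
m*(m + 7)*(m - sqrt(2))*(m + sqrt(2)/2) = m^4 - sqrt(2)*m^3/2 + 7*m^3 - 7*sqrt(2)*m^2/2 - m^2 - 7*m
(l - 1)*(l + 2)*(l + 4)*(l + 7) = l^4 + 12*l^3 + 37*l^2 + 6*l - 56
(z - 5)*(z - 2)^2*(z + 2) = z^4 - 7*z^3 + 6*z^2 + 28*z - 40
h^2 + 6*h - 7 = (h - 1)*(h + 7)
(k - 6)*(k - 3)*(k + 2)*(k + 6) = k^4 - k^3 - 42*k^2 + 36*k + 216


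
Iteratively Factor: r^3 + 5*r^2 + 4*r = (r)*(r^2 + 5*r + 4) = r*(r + 1)*(r + 4)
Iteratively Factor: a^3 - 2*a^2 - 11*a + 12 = (a - 1)*(a^2 - a - 12) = (a - 4)*(a - 1)*(a + 3)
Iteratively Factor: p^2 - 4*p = (p - 4)*(p)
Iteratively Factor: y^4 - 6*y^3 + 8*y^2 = (y)*(y^3 - 6*y^2 + 8*y) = y*(y - 2)*(y^2 - 4*y) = y^2*(y - 2)*(y - 4)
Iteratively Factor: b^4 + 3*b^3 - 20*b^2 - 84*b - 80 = (b + 4)*(b^3 - b^2 - 16*b - 20) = (b - 5)*(b + 4)*(b^2 + 4*b + 4) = (b - 5)*(b + 2)*(b + 4)*(b + 2)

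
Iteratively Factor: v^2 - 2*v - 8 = (v - 4)*(v + 2)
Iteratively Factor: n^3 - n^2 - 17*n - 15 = (n + 1)*(n^2 - 2*n - 15) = (n + 1)*(n + 3)*(n - 5)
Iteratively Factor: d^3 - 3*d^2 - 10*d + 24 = (d - 2)*(d^2 - d - 12) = (d - 4)*(d - 2)*(d + 3)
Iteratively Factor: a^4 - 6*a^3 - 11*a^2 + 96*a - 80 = (a - 1)*(a^3 - 5*a^2 - 16*a + 80) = (a - 5)*(a - 1)*(a^2 - 16) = (a - 5)*(a - 1)*(a + 4)*(a - 4)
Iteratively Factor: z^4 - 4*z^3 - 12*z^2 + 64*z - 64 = (z - 4)*(z^3 - 12*z + 16) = (z - 4)*(z - 2)*(z^2 + 2*z - 8) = (z - 4)*(z - 2)^2*(z + 4)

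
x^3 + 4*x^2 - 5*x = x*(x - 1)*(x + 5)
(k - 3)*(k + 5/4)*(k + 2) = k^3 + k^2/4 - 29*k/4 - 15/2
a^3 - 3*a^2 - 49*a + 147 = (a - 7)*(a - 3)*(a + 7)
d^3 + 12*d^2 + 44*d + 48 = (d + 2)*(d + 4)*(d + 6)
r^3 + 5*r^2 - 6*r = r*(r - 1)*(r + 6)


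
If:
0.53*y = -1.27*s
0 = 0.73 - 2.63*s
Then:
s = 0.28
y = -0.67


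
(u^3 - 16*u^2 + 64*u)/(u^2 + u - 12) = u*(u^2 - 16*u + 64)/(u^2 + u - 12)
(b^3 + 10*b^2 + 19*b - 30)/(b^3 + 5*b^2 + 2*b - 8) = (b^2 + 11*b + 30)/(b^2 + 6*b + 8)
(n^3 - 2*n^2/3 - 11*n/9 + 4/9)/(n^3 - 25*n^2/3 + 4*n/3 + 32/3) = (n - 1/3)/(n - 8)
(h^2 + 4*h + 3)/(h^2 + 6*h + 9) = (h + 1)/(h + 3)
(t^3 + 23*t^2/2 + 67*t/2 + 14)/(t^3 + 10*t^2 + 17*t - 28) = (t + 1/2)/(t - 1)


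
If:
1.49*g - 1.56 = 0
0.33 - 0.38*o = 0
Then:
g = 1.05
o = 0.87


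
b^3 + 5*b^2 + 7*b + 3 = (b + 1)^2*(b + 3)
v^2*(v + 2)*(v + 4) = v^4 + 6*v^3 + 8*v^2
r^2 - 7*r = r*(r - 7)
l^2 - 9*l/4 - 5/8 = (l - 5/2)*(l + 1/4)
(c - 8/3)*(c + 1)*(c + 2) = c^3 + c^2/3 - 6*c - 16/3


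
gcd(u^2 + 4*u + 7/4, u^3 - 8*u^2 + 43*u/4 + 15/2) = u + 1/2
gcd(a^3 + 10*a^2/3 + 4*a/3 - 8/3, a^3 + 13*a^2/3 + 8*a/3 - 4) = a^2 + 4*a/3 - 4/3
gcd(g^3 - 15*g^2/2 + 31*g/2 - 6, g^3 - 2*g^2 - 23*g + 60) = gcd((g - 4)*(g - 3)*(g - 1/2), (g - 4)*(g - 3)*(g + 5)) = g^2 - 7*g + 12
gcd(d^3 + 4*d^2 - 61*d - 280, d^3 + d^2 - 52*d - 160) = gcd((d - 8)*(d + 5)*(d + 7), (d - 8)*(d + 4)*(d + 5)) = d^2 - 3*d - 40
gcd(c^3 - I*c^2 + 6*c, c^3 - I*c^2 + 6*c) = c^3 - I*c^2 + 6*c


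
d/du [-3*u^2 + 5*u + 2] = 5 - 6*u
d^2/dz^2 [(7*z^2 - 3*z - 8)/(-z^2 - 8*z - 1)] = 2*(59*z^3 + 45*z^2 + 183*z + 473)/(z^6 + 24*z^5 + 195*z^4 + 560*z^3 + 195*z^2 + 24*z + 1)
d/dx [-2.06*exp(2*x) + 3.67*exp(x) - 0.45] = (3.67 - 4.12*exp(x))*exp(x)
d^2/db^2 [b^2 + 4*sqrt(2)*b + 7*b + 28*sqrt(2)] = 2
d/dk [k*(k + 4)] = 2*k + 4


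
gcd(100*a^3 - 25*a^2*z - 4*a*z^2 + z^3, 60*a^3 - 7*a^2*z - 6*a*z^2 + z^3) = 20*a^2 - 9*a*z + z^2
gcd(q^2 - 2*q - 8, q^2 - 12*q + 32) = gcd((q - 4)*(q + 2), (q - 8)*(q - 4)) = q - 4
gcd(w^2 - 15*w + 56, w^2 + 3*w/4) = 1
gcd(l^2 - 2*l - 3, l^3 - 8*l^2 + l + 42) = l - 3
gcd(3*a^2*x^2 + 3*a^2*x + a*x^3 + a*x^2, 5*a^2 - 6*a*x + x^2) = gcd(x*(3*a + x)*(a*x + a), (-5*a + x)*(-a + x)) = 1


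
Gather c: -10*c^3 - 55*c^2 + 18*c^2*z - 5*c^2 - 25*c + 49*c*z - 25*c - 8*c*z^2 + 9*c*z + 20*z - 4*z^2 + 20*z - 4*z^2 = -10*c^3 + c^2*(18*z - 60) + c*(-8*z^2 + 58*z - 50) - 8*z^2 + 40*z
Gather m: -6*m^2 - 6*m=-6*m^2 - 6*m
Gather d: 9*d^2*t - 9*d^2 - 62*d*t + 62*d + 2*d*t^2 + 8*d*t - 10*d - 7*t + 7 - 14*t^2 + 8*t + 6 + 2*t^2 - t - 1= d^2*(9*t - 9) + d*(2*t^2 - 54*t + 52) - 12*t^2 + 12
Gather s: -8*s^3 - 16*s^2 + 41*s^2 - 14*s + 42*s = -8*s^3 + 25*s^2 + 28*s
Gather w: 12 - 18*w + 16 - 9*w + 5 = 33 - 27*w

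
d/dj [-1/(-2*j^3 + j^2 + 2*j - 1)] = 2*(-3*j^2 + j + 1)/(2*j^3 - j^2 - 2*j + 1)^2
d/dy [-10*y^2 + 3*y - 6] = 3 - 20*y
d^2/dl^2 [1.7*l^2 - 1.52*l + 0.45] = 3.40000000000000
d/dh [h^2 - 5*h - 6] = 2*h - 5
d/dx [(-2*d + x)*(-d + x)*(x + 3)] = 2*d^2 - 6*d*x - 9*d + 3*x^2 + 6*x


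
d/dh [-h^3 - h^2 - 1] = h*(-3*h - 2)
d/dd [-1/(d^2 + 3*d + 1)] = (2*d + 3)/(d^2 + 3*d + 1)^2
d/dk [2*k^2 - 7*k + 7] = 4*k - 7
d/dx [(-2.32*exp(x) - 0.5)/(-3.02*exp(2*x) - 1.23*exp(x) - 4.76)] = (-7.0064*exp(2*x) - 3.02*exp(x) + 10.4282)*exp(x)/(9.1204*exp(4*x) + 7.4292*exp(3*x) + 30.2633*exp(2*x) + 11.7096*exp(x) + 22.6576)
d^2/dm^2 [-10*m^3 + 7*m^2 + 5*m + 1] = 14 - 60*m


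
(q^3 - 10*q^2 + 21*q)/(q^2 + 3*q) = (q^2 - 10*q + 21)/(q + 3)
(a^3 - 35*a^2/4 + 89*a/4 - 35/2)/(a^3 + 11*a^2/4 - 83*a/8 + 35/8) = 2*(a^2 - 7*a + 10)/(2*a^2 + 9*a - 5)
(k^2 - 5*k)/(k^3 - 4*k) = (k - 5)/(k^2 - 4)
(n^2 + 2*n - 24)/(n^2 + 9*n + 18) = (n - 4)/(n + 3)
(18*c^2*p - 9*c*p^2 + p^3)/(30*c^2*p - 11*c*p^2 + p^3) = (-3*c + p)/(-5*c + p)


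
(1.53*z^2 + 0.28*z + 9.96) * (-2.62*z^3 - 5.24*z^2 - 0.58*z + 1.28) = -4.0086*z^5 - 8.7508*z^4 - 28.4498*z^3 - 50.3944*z^2 - 5.4184*z + 12.7488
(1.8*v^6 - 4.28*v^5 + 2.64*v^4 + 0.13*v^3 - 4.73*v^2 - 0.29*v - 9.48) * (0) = 0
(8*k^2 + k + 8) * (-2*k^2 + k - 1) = -16*k^4 + 6*k^3 - 23*k^2 + 7*k - 8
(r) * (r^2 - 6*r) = r^3 - 6*r^2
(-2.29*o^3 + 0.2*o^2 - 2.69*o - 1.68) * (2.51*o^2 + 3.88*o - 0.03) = -5.7479*o^5 - 8.3832*o^4 - 5.9072*o^3 - 14.66*o^2 - 6.4377*o + 0.0504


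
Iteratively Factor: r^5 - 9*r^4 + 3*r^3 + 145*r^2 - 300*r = (r)*(r^4 - 9*r^3 + 3*r^2 + 145*r - 300) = r*(r - 3)*(r^3 - 6*r^2 - 15*r + 100) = r*(r - 5)*(r - 3)*(r^2 - r - 20) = r*(r - 5)^2*(r - 3)*(r + 4)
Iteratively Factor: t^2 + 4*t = (t)*(t + 4)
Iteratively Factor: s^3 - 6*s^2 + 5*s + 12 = (s - 3)*(s^2 - 3*s - 4) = (s - 4)*(s - 3)*(s + 1)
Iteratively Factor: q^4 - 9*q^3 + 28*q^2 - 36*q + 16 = (q - 2)*(q^3 - 7*q^2 + 14*q - 8) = (q - 4)*(q - 2)*(q^2 - 3*q + 2) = (q - 4)*(q - 2)^2*(q - 1)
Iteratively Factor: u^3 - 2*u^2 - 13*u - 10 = (u + 1)*(u^2 - 3*u - 10) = (u + 1)*(u + 2)*(u - 5)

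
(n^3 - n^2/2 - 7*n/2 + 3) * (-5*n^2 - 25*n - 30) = -5*n^5 - 45*n^4/2 + 175*n^2/2 + 30*n - 90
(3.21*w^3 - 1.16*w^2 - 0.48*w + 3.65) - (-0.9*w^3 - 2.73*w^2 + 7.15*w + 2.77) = 4.11*w^3 + 1.57*w^2 - 7.63*w + 0.88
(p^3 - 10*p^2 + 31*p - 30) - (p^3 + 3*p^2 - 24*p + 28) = -13*p^2 + 55*p - 58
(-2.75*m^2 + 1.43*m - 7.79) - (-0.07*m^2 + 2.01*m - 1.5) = -2.68*m^2 - 0.58*m - 6.29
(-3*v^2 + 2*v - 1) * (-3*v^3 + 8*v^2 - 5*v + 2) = 9*v^5 - 30*v^4 + 34*v^3 - 24*v^2 + 9*v - 2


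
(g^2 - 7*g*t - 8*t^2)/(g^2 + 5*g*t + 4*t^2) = (g - 8*t)/(g + 4*t)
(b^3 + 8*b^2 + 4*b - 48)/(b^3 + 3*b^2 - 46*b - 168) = (b - 2)/(b - 7)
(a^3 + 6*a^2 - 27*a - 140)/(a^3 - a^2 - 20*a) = (a + 7)/a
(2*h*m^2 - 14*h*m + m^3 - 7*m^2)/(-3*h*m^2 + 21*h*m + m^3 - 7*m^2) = (-2*h - m)/(3*h - m)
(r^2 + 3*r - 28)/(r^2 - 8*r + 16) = (r + 7)/(r - 4)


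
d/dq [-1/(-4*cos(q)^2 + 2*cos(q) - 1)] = 2*(4*cos(q) - 1)*sin(q)/(4*cos(q)^2 - 2*cos(q) + 1)^2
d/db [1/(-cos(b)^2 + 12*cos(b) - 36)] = -2*sin(b)/(cos(b) - 6)^3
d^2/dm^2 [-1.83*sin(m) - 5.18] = 1.83*sin(m)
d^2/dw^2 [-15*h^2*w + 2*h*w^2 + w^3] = 4*h + 6*w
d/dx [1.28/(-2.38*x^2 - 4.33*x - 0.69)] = (6.0928*x + 5.5424)/(2.38*x^2 + 4.33*x + 0.69)^2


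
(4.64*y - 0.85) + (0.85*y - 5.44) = 5.49*y - 6.29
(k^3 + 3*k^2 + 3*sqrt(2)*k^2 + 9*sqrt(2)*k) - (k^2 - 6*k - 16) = k^3 + 2*k^2 + 3*sqrt(2)*k^2 + 6*k + 9*sqrt(2)*k + 16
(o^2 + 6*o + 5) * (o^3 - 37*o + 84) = o^5 + 6*o^4 - 32*o^3 - 138*o^2 + 319*o + 420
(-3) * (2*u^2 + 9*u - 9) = -6*u^2 - 27*u + 27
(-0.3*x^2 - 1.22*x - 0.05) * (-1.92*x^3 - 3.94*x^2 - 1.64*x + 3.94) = 0.576*x^5 + 3.5244*x^4 + 5.3948*x^3 + 1.0158*x^2 - 4.7248*x - 0.197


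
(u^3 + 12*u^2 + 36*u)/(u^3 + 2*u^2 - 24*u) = (u + 6)/(u - 4)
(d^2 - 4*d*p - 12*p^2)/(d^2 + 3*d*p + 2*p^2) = (d - 6*p)/(d + p)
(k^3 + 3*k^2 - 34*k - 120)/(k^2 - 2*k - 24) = k + 5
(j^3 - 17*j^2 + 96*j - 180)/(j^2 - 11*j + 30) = j - 6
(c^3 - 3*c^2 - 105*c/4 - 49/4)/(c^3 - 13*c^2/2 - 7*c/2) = (c + 7/2)/c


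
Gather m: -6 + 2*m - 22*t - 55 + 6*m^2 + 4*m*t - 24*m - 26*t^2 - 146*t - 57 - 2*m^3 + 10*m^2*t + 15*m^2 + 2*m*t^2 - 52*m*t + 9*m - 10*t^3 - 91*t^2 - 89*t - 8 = -2*m^3 + m^2*(10*t + 21) + m*(2*t^2 - 48*t - 13) - 10*t^3 - 117*t^2 - 257*t - 126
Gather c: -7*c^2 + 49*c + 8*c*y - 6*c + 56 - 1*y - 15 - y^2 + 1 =-7*c^2 + c*(8*y + 43) - y^2 - y + 42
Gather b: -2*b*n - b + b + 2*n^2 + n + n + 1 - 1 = -2*b*n + 2*n^2 + 2*n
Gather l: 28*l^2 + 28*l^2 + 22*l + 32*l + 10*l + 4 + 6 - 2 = 56*l^2 + 64*l + 8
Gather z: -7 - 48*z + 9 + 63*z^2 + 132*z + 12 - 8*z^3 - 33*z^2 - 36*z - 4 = -8*z^3 + 30*z^2 + 48*z + 10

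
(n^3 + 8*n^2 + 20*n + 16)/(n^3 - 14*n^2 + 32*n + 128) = (n^2 + 6*n + 8)/(n^2 - 16*n + 64)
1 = 1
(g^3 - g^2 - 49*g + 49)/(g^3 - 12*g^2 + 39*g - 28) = (g + 7)/(g - 4)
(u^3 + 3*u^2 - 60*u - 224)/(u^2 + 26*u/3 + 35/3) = 3*(u^2 - 4*u - 32)/(3*u + 5)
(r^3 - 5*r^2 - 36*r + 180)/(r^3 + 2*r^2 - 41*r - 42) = (r^2 + r - 30)/(r^2 + 8*r + 7)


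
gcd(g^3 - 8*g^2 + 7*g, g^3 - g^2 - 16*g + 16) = g - 1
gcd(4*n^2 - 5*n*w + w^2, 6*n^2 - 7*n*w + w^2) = -n + w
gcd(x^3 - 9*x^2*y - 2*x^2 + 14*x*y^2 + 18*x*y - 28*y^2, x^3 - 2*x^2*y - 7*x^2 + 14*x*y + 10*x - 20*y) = x^2 - 2*x*y - 2*x + 4*y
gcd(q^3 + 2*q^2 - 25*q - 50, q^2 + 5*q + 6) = q + 2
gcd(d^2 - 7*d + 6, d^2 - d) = d - 1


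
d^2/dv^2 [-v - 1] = 0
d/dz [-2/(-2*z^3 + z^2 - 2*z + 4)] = 4*(-3*z^2 + z - 1)/(2*z^3 - z^2 + 2*z - 4)^2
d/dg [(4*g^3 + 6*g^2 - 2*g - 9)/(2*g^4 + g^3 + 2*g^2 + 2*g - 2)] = (-8*g^6 - 24*g^5 + 14*g^4 + 92*g^3 + 19*g^2 + 12*g + 22)/(4*g^8 + 4*g^7 + 9*g^6 + 12*g^5 + 4*g^3 - 4*g^2 - 8*g + 4)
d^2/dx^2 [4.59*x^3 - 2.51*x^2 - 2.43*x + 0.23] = 27.54*x - 5.02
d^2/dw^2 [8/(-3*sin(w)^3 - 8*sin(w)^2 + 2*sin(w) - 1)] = 8*((-sin(w) + 27*sin(3*w) + 64*cos(2*w))*(3*sin(w)^3 + 8*sin(w)^2 - 2*sin(w) + 1)/4 - 2*(9*sin(w)^2 + 16*sin(w) - 2)^2*cos(w)^2)/(3*sin(w)^3 + 8*sin(w)^2 - 2*sin(w) + 1)^3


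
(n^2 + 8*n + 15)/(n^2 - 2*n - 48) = (n^2 + 8*n + 15)/(n^2 - 2*n - 48)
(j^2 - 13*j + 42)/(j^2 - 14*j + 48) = (j - 7)/(j - 8)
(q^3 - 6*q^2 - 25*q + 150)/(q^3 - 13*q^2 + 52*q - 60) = (q + 5)/(q - 2)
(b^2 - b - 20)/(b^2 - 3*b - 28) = (b - 5)/(b - 7)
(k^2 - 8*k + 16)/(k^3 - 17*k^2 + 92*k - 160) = (k - 4)/(k^2 - 13*k + 40)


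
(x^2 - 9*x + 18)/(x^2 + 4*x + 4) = (x^2 - 9*x + 18)/(x^2 + 4*x + 4)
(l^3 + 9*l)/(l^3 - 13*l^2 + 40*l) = (l^2 + 9)/(l^2 - 13*l + 40)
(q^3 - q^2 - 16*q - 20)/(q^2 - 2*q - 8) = (q^2 - 3*q - 10)/(q - 4)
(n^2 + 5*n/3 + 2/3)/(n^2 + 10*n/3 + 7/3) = (3*n + 2)/(3*n + 7)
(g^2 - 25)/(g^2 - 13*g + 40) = (g + 5)/(g - 8)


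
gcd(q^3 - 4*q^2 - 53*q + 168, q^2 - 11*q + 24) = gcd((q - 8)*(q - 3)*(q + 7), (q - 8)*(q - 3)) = q^2 - 11*q + 24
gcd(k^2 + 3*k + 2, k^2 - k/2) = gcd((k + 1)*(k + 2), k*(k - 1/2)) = 1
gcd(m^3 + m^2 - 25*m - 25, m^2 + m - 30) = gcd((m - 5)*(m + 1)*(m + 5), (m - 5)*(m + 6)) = m - 5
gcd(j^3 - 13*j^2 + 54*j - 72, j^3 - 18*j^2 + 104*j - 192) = j^2 - 10*j + 24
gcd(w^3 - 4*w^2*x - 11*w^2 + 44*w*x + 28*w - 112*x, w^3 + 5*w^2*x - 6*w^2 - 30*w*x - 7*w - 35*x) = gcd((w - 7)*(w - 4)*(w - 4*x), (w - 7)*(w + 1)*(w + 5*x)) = w - 7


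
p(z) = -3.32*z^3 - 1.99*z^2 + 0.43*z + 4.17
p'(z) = -9.96*z^2 - 3.98*z + 0.43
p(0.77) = 1.81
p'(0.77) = -8.54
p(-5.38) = 461.25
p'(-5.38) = -266.44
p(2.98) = -100.08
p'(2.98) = -99.88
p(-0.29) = 3.96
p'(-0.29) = 0.75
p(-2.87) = 65.03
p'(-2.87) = -70.19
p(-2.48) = 41.50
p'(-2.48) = -50.96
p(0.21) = 4.14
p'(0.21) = -0.85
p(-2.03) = 22.87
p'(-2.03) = -32.53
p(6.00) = -782.01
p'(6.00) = -382.01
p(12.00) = -6014.19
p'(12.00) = -1481.57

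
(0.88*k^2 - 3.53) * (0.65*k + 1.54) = 0.572*k^3 + 1.3552*k^2 - 2.2945*k - 5.4362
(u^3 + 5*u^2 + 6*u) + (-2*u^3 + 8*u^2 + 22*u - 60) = -u^3 + 13*u^2 + 28*u - 60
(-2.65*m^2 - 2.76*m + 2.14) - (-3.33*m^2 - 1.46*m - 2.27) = 0.68*m^2 - 1.3*m + 4.41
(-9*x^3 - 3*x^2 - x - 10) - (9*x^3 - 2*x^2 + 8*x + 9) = -18*x^3 - x^2 - 9*x - 19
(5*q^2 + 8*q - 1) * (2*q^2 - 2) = 10*q^4 + 16*q^3 - 12*q^2 - 16*q + 2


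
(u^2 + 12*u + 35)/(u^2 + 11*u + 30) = (u + 7)/(u + 6)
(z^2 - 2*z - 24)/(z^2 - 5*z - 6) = (z + 4)/(z + 1)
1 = 1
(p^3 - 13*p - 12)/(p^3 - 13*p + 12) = (p^3 - 13*p - 12)/(p^3 - 13*p + 12)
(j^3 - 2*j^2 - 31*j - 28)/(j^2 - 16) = (j^2 - 6*j - 7)/(j - 4)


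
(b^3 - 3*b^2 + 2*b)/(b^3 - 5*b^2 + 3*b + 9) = b*(b^2 - 3*b + 2)/(b^3 - 5*b^2 + 3*b + 9)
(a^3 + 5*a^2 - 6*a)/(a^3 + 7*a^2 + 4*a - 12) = a/(a + 2)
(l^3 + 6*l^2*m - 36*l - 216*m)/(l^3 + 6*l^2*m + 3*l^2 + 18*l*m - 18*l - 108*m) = (l - 6)/(l - 3)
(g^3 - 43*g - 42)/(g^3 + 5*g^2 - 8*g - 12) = (g - 7)/(g - 2)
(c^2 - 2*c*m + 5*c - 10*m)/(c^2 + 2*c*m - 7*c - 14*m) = (c^2 - 2*c*m + 5*c - 10*m)/(c^2 + 2*c*m - 7*c - 14*m)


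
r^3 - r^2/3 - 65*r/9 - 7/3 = (r - 3)*(r + 1/3)*(r + 7/3)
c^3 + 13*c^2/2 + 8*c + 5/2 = (c + 1/2)*(c + 1)*(c + 5)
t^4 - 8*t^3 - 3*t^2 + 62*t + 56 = (t - 7)*(t - 4)*(t + 1)*(t + 2)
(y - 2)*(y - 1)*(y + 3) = y^3 - 7*y + 6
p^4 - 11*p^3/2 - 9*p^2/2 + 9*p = p*(p - 6)*(p - 1)*(p + 3/2)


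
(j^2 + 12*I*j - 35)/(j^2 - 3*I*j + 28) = (j^2 + 12*I*j - 35)/(j^2 - 3*I*j + 28)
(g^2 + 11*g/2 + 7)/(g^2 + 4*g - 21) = (g^2 + 11*g/2 + 7)/(g^2 + 4*g - 21)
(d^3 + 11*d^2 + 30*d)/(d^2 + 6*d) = d + 5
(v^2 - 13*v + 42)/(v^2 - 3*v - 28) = (v - 6)/(v + 4)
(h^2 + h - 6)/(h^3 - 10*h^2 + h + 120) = (h - 2)/(h^2 - 13*h + 40)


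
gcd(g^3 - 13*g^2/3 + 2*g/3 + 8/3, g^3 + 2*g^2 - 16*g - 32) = g - 4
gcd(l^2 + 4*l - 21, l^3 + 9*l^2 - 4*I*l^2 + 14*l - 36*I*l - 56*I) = l + 7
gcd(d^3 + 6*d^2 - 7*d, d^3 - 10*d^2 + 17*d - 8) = d - 1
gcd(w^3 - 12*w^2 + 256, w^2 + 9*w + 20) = w + 4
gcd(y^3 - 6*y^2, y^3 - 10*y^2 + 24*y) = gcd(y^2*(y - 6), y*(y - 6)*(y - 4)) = y^2 - 6*y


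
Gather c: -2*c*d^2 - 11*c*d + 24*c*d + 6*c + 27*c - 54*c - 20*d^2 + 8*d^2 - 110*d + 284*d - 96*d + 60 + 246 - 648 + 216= c*(-2*d^2 + 13*d - 21) - 12*d^2 + 78*d - 126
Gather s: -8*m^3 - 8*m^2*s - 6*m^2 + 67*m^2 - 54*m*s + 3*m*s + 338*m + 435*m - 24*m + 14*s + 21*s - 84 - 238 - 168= -8*m^3 + 61*m^2 + 749*m + s*(-8*m^2 - 51*m + 35) - 490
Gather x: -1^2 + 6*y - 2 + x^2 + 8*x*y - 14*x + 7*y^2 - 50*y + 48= x^2 + x*(8*y - 14) + 7*y^2 - 44*y + 45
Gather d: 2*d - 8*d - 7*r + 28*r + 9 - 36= -6*d + 21*r - 27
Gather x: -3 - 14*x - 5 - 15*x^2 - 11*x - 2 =-15*x^2 - 25*x - 10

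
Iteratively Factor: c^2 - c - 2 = (c + 1)*(c - 2)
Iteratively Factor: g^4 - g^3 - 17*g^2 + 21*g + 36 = (g + 4)*(g^3 - 5*g^2 + 3*g + 9) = (g - 3)*(g + 4)*(g^2 - 2*g - 3) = (g - 3)*(g + 1)*(g + 4)*(g - 3)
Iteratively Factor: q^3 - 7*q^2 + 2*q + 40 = (q - 5)*(q^2 - 2*q - 8) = (q - 5)*(q + 2)*(q - 4)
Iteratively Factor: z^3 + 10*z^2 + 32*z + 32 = (z + 4)*(z^2 + 6*z + 8) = (z + 2)*(z + 4)*(z + 4)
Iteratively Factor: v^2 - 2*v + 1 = (v - 1)*(v - 1)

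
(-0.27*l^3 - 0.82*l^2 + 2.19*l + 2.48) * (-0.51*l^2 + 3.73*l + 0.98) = 0.1377*l^5 - 0.5889*l^4 - 4.4401*l^3 + 6.1003*l^2 + 11.3966*l + 2.4304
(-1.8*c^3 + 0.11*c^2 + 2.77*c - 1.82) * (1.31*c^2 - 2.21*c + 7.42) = -2.358*c^5 + 4.1221*c^4 - 9.9704*c^3 - 7.6897*c^2 + 24.5756*c - 13.5044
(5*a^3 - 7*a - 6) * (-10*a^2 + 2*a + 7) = -50*a^5 + 10*a^4 + 105*a^3 + 46*a^2 - 61*a - 42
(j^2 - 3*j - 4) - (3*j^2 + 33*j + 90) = -2*j^2 - 36*j - 94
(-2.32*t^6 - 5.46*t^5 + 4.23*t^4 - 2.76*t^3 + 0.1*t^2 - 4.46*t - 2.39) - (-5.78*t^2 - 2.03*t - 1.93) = -2.32*t^6 - 5.46*t^5 + 4.23*t^4 - 2.76*t^3 + 5.88*t^2 - 2.43*t - 0.46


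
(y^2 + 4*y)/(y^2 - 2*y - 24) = y/(y - 6)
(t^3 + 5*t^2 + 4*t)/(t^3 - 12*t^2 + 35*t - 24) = t*(t^2 + 5*t + 4)/(t^3 - 12*t^2 + 35*t - 24)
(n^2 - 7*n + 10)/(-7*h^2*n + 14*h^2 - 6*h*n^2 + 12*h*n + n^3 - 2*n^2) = (5 - n)/(7*h^2 + 6*h*n - n^2)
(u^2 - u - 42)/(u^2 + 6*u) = (u - 7)/u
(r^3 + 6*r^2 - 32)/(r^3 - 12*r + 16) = (r + 4)/(r - 2)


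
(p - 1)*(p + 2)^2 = p^3 + 3*p^2 - 4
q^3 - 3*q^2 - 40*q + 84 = (q - 7)*(q - 2)*(q + 6)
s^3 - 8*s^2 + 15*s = s*(s - 5)*(s - 3)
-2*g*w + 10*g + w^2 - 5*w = (-2*g + w)*(w - 5)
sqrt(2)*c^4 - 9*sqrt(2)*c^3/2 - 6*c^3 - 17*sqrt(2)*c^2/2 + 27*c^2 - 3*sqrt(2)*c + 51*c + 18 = (c - 6)*(c + 1)*(c - 3*sqrt(2))*(sqrt(2)*c + sqrt(2)/2)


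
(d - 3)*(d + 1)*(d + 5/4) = d^3 - 3*d^2/4 - 11*d/2 - 15/4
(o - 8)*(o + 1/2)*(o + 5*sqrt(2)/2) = o^3 - 15*o^2/2 + 5*sqrt(2)*o^2/2 - 75*sqrt(2)*o/4 - 4*o - 10*sqrt(2)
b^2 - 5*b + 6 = (b - 3)*(b - 2)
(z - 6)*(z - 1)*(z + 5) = z^3 - 2*z^2 - 29*z + 30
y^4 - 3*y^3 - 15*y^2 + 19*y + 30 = (y - 5)*(y - 2)*(y + 1)*(y + 3)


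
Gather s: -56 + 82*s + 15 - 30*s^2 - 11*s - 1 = -30*s^2 + 71*s - 42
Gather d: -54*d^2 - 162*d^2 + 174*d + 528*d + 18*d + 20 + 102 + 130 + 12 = -216*d^2 + 720*d + 264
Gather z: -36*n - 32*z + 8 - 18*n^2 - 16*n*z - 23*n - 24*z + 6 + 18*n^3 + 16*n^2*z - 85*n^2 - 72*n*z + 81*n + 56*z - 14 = 18*n^3 - 103*n^2 + 22*n + z*(16*n^2 - 88*n)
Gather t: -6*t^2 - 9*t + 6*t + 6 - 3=-6*t^2 - 3*t + 3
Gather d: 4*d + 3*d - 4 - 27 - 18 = 7*d - 49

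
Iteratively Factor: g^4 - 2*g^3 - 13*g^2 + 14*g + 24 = (g + 1)*(g^3 - 3*g^2 - 10*g + 24) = (g - 2)*(g + 1)*(g^2 - g - 12) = (g - 2)*(g + 1)*(g + 3)*(g - 4)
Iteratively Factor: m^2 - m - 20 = (m + 4)*(m - 5)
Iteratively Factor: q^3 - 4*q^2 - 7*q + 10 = (q - 5)*(q^2 + q - 2) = (q - 5)*(q - 1)*(q + 2)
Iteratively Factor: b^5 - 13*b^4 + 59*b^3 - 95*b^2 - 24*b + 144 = (b - 3)*(b^4 - 10*b^3 + 29*b^2 - 8*b - 48) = (b - 3)^2*(b^3 - 7*b^2 + 8*b + 16) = (b - 4)*(b - 3)^2*(b^2 - 3*b - 4) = (b - 4)*(b - 3)^2*(b + 1)*(b - 4)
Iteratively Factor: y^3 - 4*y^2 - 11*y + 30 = (y + 3)*(y^2 - 7*y + 10) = (y - 2)*(y + 3)*(y - 5)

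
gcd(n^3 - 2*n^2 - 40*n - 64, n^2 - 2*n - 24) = n + 4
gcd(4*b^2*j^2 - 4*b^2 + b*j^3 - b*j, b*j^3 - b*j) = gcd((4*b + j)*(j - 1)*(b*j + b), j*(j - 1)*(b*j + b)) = b*j^2 - b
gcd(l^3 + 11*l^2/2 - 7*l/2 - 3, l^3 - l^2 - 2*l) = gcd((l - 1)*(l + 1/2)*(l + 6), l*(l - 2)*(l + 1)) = 1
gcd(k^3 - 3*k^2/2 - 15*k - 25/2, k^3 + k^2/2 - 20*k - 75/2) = k^2 - 5*k/2 - 25/2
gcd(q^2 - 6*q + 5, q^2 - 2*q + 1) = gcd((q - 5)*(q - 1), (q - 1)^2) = q - 1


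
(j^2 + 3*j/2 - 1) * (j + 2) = j^3 + 7*j^2/2 + 2*j - 2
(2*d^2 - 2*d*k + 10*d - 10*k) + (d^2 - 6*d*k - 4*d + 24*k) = 3*d^2 - 8*d*k + 6*d + 14*k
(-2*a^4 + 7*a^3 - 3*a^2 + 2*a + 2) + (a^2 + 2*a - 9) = -2*a^4 + 7*a^3 - 2*a^2 + 4*a - 7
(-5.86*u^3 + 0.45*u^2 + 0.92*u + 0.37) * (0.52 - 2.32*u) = 13.5952*u^4 - 4.0912*u^3 - 1.9004*u^2 - 0.38*u + 0.1924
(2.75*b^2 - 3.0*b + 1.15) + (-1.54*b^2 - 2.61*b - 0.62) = 1.21*b^2 - 5.61*b + 0.53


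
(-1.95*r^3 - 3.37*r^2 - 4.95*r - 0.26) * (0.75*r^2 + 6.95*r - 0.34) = -1.4625*r^5 - 16.08*r^4 - 26.471*r^3 - 33.4517*r^2 - 0.124*r + 0.0884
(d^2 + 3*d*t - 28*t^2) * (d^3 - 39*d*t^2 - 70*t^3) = d^5 + 3*d^4*t - 67*d^3*t^2 - 187*d^2*t^3 + 882*d*t^4 + 1960*t^5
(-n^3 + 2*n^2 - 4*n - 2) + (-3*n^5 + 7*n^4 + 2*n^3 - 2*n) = -3*n^5 + 7*n^4 + n^3 + 2*n^2 - 6*n - 2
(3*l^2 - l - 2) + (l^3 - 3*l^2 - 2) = l^3 - l - 4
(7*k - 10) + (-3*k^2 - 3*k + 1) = -3*k^2 + 4*k - 9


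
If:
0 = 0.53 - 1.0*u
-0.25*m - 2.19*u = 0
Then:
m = -4.64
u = 0.53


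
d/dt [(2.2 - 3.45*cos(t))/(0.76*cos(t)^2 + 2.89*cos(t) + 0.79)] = (-2.622*cos(t)^2 + 3.344*cos(t) + 9.0835)*sin(t)/(0.5776*cos(t)^4 + 4.3928*cos(t)^3 + 9.5529*cos(t)^2 + 4.5662*cos(t) + 0.6241)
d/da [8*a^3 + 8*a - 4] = 24*a^2 + 8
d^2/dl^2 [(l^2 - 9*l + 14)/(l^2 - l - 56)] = 4*(-4*l^3 + 105*l^2 - 777*l + 2219)/(l^6 - 3*l^5 - 165*l^4 + 335*l^3 + 9240*l^2 - 9408*l - 175616)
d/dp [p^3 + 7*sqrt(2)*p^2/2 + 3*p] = 3*p^2 + 7*sqrt(2)*p + 3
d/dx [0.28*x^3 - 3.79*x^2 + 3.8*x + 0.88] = 0.84*x^2 - 7.58*x + 3.8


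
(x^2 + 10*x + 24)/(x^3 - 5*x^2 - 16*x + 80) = (x + 6)/(x^2 - 9*x + 20)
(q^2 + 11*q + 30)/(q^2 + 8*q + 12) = (q + 5)/(q + 2)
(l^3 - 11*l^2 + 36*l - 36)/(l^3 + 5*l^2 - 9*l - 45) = (l^2 - 8*l + 12)/(l^2 + 8*l + 15)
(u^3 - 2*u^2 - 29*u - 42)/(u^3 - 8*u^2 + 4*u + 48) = (u^2 - 4*u - 21)/(u^2 - 10*u + 24)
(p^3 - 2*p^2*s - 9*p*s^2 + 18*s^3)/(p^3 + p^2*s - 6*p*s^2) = (p - 3*s)/p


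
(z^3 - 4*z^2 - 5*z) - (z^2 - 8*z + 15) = z^3 - 5*z^2 + 3*z - 15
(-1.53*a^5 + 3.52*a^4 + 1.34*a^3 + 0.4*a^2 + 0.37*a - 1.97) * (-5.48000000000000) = 8.3844*a^5 - 19.2896*a^4 - 7.3432*a^3 - 2.192*a^2 - 2.0276*a + 10.7956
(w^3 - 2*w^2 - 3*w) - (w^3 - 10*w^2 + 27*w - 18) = 8*w^2 - 30*w + 18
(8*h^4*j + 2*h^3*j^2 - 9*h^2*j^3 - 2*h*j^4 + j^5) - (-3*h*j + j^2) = 8*h^4*j + 2*h^3*j^2 - 9*h^2*j^3 - 2*h*j^4 + 3*h*j + j^5 - j^2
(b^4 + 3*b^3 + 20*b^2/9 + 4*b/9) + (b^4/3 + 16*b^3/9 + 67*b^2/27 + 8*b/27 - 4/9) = 4*b^4/3 + 43*b^3/9 + 127*b^2/27 + 20*b/27 - 4/9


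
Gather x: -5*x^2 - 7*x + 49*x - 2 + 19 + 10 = -5*x^2 + 42*x + 27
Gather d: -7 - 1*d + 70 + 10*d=9*d + 63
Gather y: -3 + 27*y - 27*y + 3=0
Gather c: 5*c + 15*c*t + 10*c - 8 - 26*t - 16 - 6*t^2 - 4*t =c*(15*t + 15) - 6*t^2 - 30*t - 24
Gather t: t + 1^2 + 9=t + 10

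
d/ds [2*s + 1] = 2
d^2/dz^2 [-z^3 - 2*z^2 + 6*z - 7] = -6*z - 4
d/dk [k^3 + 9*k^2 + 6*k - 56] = 3*k^2 + 18*k + 6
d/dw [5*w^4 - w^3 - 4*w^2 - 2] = w*(20*w^2 - 3*w - 8)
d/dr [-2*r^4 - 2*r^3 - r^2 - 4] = 2*r*(-4*r^2 - 3*r - 1)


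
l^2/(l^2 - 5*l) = l/(l - 5)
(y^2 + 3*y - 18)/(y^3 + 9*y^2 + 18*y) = (y - 3)/(y*(y + 3))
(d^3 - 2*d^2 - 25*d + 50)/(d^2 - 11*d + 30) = (d^2 + 3*d - 10)/(d - 6)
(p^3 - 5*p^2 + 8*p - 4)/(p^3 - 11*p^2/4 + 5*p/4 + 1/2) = 4*(p - 2)/(4*p + 1)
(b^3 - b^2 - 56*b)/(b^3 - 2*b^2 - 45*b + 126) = b*(b - 8)/(b^2 - 9*b + 18)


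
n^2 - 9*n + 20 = (n - 5)*(n - 4)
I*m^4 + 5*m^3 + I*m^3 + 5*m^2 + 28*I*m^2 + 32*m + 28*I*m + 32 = (m - 8*I)*(m - I)*(m + 4*I)*(I*m + I)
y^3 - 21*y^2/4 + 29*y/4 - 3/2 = (y - 3)*(y - 2)*(y - 1/4)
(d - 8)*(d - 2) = d^2 - 10*d + 16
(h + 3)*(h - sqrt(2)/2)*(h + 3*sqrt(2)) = h^3 + 3*h^2 + 5*sqrt(2)*h^2/2 - 3*h + 15*sqrt(2)*h/2 - 9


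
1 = 1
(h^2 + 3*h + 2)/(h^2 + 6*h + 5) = (h + 2)/(h + 5)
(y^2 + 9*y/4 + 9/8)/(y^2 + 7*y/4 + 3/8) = (4*y + 3)/(4*y + 1)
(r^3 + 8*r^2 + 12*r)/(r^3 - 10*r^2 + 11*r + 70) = r*(r + 6)/(r^2 - 12*r + 35)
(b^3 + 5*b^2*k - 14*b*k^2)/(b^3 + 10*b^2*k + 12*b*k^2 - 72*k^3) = b*(b + 7*k)/(b^2 + 12*b*k + 36*k^2)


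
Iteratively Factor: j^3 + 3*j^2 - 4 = (j + 2)*(j^2 + j - 2) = (j + 2)^2*(j - 1)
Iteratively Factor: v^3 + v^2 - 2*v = (v)*(v^2 + v - 2) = v*(v + 2)*(v - 1)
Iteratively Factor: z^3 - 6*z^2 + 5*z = (z)*(z^2 - 6*z + 5) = z*(z - 1)*(z - 5)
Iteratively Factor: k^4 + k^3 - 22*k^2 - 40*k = (k + 4)*(k^3 - 3*k^2 - 10*k) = k*(k + 4)*(k^2 - 3*k - 10) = k*(k - 5)*(k + 4)*(k + 2)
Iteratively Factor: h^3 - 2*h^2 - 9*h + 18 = (h - 3)*(h^2 + h - 6) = (h - 3)*(h + 3)*(h - 2)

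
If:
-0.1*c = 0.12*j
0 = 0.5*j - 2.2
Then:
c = -5.28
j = 4.40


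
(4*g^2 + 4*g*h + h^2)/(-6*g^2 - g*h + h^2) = (-2*g - h)/(3*g - h)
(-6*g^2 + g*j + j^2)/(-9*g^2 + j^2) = (2*g - j)/(3*g - j)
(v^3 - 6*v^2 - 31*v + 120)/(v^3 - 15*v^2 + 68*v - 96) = (v + 5)/(v - 4)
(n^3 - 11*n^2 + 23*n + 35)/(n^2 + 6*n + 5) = (n^2 - 12*n + 35)/(n + 5)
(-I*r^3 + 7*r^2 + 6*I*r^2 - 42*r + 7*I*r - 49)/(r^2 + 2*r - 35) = (-I*r^3 + r^2*(7 + 6*I) + 7*r*(-6 + I) - 49)/(r^2 + 2*r - 35)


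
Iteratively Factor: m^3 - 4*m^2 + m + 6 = (m - 2)*(m^2 - 2*m - 3) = (m - 2)*(m + 1)*(m - 3)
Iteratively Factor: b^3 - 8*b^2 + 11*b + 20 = (b - 4)*(b^2 - 4*b - 5) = (b - 5)*(b - 4)*(b + 1)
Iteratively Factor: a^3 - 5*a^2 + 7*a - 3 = (a - 3)*(a^2 - 2*a + 1) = (a - 3)*(a - 1)*(a - 1)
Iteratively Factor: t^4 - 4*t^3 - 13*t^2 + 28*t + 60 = (t - 3)*(t^3 - t^2 - 16*t - 20) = (t - 5)*(t - 3)*(t^2 + 4*t + 4) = (t - 5)*(t - 3)*(t + 2)*(t + 2)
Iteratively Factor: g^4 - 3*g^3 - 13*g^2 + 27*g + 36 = (g + 3)*(g^3 - 6*g^2 + 5*g + 12) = (g + 1)*(g + 3)*(g^2 - 7*g + 12) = (g - 3)*(g + 1)*(g + 3)*(g - 4)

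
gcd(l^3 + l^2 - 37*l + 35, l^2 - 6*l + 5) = l^2 - 6*l + 5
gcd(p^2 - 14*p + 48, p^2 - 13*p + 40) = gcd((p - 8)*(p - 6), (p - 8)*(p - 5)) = p - 8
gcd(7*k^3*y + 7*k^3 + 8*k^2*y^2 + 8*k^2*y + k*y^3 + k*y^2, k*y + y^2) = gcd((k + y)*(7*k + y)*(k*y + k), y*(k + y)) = k + y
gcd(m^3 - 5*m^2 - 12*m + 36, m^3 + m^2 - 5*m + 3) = m + 3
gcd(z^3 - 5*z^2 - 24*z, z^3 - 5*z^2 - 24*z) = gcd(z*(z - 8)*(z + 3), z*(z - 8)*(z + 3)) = z^3 - 5*z^2 - 24*z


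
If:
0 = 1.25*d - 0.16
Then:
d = 0.13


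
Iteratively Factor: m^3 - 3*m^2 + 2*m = (m)*(m^2 - 3*m + 2) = m*(m - 1)*(m - 2)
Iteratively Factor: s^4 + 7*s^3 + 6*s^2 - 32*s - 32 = (s + 4)*(s^3 + 3*s^2 - 6*s - 8) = (s + 1)*(s + 4)*(s^2 + 2*s - 8) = (s + 1)*(s + 4)^2*(s - 2)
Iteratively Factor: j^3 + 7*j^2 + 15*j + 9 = (j + 1)*(j^2 + 6*j + 9) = (j + 1)*(j + 3)*(j + 3)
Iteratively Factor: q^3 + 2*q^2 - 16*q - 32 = (q + 4)*(q^2 - 2*q - 8) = (q - 4)*(q + 4)*(q + 2)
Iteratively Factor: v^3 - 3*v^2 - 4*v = (v + 1)*(v^2 - 4*v) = v*(v + 1)*(v - 4)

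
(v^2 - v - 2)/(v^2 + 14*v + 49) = (v^2 - v - 2)/(v^2 + 14*v + 49)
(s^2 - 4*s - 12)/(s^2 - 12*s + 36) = (s + 2)/(s - 6)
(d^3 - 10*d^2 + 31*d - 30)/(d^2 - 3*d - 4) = (-d^3 + 10*d^2 - 31*d + 30)/(-d^2 + 3*d + 4)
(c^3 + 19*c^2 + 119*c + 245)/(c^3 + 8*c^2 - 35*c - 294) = (c + 5)/(c - 6)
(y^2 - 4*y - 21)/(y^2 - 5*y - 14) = (y + 3)/(y + 2)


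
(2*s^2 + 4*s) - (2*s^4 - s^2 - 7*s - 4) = -2*s^4 + 3*s^2 + 11*s + 4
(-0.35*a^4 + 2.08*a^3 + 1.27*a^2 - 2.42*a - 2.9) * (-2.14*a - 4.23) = 0.749*a^5 - 2.9707*a^4 - 11.5162*a^3 - 0.193300000000001*a^2 + 16.4426*a + 12.267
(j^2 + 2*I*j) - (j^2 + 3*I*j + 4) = -I*j - 4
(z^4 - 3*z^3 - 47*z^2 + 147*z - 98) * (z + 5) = z^5 + 2*z^4 - 62*z^3 - 88*z^2 + 637*z - 490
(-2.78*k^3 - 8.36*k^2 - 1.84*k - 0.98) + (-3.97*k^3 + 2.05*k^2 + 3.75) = -6.75*k^3 - 6.31*k^2 - 1.84*k + 2.77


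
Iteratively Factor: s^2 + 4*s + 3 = (s + 3)*(s + 1)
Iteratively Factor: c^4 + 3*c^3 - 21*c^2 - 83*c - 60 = (c - 5)*(c^3 + 8*c^2 + 19*c + 12) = (c - 5)*(c + 4)*(c^2 + 4*c + 3) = (c - 5)*(c + 1)*(c + 4)*(c + 3)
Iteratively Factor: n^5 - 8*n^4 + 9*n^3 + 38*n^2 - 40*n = (n - 5)*(n^4 - 3*n^3 - 6*n^2 + 8*n) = (n - 5)*(n - 4)*(n^3 + n^2 - 2*n) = (n - 5)*(n - 4)*(n - 1)*(n^2 + 2*n) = n*(n - 5)*(n - 4)*(n - 1)*(n + 2)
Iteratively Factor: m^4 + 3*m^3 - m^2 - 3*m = (m)*(m^3 + 3*m^2 - m - 3) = m*(m - 1)*(m^2 + 4*m + 3) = m*(m - 1)*(m + 3)*(m + 1)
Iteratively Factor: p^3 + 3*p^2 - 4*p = (p - 1)*(p^2 + 4*p) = p*(p - 1)*(p + 4)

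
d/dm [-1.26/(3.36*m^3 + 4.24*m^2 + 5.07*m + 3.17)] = (12.7008*m^2 + 10.6848*m + 6.3882)/(3.36*m^3 + 4.24*m^2 + 5.07*m + 3.17)^2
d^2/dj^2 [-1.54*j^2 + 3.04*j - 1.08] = -3.08000000000000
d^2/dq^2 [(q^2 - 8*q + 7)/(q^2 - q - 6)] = 2*(-7*q^3 + 39*q^2 - 165*q + 133)/(q^6 - 3*q^5 - 15*q^4 + 35*q^3 + 90*q^2 - 108*q - 216)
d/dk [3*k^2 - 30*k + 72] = 6*k - 30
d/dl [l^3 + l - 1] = 3*l^2 + 1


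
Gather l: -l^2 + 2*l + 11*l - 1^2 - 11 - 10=-l^2 + 13*l - 22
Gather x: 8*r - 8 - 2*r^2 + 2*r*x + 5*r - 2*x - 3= -2*r^2 + 13*r + x*(2*r - 2) - 11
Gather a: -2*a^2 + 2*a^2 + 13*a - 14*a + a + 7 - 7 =0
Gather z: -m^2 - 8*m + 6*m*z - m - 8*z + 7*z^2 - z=-m^2 - 9*m + 7*z^2 + z*(6*m - 9)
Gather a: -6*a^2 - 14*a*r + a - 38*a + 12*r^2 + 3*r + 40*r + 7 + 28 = -6*a^2 + a*(-14*r - 37) + 12*r^2 + 43*r + 35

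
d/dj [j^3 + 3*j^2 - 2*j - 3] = 3*j^2 + 6*j - 2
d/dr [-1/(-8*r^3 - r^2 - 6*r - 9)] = 2*(-12*r^2 - r - 3)/(8*r^3 + r^2 + 6*r + 9)^2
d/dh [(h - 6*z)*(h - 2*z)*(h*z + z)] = z*(3*h^2 - 16*h*z + 2*h + 12*z^2 - 8*z)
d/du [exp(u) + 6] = exp(u)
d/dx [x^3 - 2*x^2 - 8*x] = 3*x^2 - 4*x - 8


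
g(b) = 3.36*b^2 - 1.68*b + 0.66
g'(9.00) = 58.80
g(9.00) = 257.70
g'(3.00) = 18.48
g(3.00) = 25.86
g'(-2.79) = -20.43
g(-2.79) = 31.50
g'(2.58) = 15.66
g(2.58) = 18.69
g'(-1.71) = -13.17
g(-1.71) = 13.36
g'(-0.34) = -3.96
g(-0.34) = 1.62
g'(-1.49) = -11.69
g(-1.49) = 10.62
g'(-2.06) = -15.52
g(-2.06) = 18.38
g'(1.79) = 10.35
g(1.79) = 8.42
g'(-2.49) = -18.41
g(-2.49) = 25.68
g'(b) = 6.72*b - 1.68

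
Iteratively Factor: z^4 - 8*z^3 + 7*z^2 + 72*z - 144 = (z + 3)*(z^3 - 11*z^2 + 40*z - 48) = (z - 3)*(z + 3)*(z^2 - 8*z + 16) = (z - 4)*(z - 3)*(z + 3)*(z - 4)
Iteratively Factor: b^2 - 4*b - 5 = (b + 1)*(b - 5)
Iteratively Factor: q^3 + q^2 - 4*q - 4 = (q + 1)*(q^2 - 4) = (q + 1)*(q + 2)*(q - 2)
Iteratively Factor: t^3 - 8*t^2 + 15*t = (t)*(t^2 - 8*t + 15) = t*(t - 5)*(t - 3)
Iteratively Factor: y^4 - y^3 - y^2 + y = (y - 1)*(y^3 - y) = (y - 1)*(y + 1)*(y^2 - y) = (y - 1)^2*(y + 1)*(y)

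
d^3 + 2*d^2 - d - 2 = (d - 1)*(d + 1)*(d + 2)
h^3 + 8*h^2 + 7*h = h*(h + 1)*(h + 7)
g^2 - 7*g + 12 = (g - 4)*(g - 3)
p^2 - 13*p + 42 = (p - 7)*(p - 6)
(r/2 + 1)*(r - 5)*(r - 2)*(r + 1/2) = r^4/2 - 9*r^3/4 - 13*r^2/4 + 9*r + 5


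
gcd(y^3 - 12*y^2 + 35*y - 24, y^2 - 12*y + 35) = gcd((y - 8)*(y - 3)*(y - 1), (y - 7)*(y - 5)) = 1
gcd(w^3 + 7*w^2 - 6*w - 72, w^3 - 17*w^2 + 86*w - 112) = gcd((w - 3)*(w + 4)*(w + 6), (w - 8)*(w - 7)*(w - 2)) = 1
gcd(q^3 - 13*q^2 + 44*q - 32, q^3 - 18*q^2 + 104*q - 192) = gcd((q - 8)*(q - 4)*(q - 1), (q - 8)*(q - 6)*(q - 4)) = q^2 - 12*q + 32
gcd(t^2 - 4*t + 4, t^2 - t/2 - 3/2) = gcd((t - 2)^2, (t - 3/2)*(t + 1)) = 1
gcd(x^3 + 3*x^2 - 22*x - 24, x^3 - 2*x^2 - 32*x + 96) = x^2 + 2*x - 24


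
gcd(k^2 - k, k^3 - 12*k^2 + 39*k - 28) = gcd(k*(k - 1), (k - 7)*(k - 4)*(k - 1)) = k - 1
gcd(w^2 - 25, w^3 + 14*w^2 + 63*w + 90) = w + 5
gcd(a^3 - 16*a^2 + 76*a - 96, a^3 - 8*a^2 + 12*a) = a^2 - 8*a + 12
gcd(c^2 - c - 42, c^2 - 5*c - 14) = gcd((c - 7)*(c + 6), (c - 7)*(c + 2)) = c - 7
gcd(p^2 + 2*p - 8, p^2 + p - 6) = p - 2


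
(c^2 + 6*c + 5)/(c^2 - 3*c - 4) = (c + 5)/(c - 4)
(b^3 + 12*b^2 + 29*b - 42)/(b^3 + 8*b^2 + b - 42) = (b^2 + 5*b - 6)/(b^2 + b - 6)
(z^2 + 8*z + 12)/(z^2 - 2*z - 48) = (z + 2)/(z - 8)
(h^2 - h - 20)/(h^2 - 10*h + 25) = (h + 4)/(h - 5)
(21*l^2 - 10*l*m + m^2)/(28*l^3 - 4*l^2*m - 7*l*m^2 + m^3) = (3*l - m)/(4*l^2 - m^2)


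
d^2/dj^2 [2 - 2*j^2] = -4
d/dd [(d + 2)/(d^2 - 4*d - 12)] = -1/(d^2 - 12*d + 36)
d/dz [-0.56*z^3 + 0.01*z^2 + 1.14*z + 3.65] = -1.68*z^2 + 0.02*z + 1.14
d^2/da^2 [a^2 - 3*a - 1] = 2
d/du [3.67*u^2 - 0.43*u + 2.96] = 7.34*u - 0.43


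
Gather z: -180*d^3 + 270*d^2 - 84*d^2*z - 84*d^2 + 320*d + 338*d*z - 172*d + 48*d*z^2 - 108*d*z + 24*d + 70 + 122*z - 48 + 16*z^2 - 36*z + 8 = -180*d^3 + 186*d^2 + 172*d + z^2*(48*d + 16) + z*(-84*d^2 + 230*d + 86) + 30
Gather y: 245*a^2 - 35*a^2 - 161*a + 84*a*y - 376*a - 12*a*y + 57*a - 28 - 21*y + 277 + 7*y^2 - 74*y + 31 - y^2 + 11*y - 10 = 210*a^2 - 480*a + 6*y^2 + y*(72*a - 84) + 270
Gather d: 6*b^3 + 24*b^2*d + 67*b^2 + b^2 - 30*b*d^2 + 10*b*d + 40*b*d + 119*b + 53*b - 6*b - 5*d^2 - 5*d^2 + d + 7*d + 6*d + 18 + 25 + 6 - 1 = 6*b^3 + 68*b^2 + 166*b + d^2*(-30*b - 10) + d*(24*b^2 + 50*b + 14) + 48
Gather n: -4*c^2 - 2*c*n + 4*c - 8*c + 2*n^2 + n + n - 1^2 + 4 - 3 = -4*c^2 - 4*c + 2*n^2 + n*(2 - 2*c)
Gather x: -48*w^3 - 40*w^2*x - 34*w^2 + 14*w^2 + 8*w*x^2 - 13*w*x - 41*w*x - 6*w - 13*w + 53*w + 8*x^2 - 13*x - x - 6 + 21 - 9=-48*w^3 - 20*w^2 + 34*w + x^2*(8*w + 8) + x*(-40*w^2 - 54*w - 14) + 6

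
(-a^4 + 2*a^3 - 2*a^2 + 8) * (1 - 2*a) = 2*a^5 - 5*a^4 + 6*a^3 - 2*a^2 - 16*a + 8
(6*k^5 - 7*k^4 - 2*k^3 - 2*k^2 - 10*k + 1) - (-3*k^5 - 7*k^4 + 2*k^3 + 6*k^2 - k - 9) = 9*k^5 - 4*k^3 - 8*k^2 - 9*k + 10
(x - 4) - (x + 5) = -9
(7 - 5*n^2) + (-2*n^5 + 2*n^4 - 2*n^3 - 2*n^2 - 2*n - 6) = -2*n^5 + 2*n^4 - 2*n^3 - 7*n^2 - 2*n + 1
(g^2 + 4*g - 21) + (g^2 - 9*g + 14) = 2*g^2 - 5*g - 7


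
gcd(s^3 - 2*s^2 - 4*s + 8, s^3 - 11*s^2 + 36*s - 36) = s - 2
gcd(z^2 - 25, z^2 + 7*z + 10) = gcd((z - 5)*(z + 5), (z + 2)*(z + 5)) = z + 5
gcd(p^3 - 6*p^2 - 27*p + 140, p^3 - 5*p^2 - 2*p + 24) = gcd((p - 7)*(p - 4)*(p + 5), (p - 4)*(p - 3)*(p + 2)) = p - 4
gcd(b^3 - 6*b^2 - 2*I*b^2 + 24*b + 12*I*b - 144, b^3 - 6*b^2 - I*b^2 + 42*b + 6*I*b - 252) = b - 6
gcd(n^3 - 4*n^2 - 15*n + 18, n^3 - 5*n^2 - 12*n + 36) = n^2 - 3*n - 18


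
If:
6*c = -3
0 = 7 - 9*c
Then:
No Solution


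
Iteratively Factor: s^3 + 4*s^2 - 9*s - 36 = (s + 3)*(s^2 + s - 12) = (s + 3)*(s + 4)*(s - 3)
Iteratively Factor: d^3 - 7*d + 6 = (d + 3)*(d^2 - 3*d + 2) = (d - 1)*(d + 3)*(d - 2)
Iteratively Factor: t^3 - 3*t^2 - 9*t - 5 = (t + 1)*(t^2 - 4*t - 5) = (t + 1)^2*(t - 5)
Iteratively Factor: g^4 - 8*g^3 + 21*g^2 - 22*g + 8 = (g - 2)*(g^3 - 6*g^2 + 9*g - 4) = (g - 2)*(g - 1)*(g^2 - 5*g + 4) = (g - 2)*(g - 1)^2*(g - 4)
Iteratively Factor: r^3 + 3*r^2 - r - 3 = (r + 3)*(r^2 - 1) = (r + 1)*(r + 3)*(r - 1)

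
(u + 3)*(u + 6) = u^2 + 9*u + 18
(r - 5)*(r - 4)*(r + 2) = r^3 - 7*r^2 + 2*r + 40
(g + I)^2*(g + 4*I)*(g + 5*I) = g^4 + 11*I*g^3 - 39*g^2 - 49*I*g + 20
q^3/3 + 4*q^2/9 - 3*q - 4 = (q/3 + 1)*(q - 3)*(q + 4/3)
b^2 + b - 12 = (b - 3)*(b + 4)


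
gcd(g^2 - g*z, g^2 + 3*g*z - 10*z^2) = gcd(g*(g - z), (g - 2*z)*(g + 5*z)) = 1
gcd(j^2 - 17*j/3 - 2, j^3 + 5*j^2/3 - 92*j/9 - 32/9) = j + 1/3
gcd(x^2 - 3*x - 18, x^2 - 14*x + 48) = x - 6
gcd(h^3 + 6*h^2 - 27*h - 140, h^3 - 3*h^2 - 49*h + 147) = h + 7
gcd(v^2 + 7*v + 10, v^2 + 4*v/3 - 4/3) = v + 2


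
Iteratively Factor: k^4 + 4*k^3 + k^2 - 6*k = (k + 2)*(k^3 + 2*k^2 - 3*k) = k*(k + 2)*(k^2 + 2*k - 3) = k*(k + 2)*(k + 3)*(k - 1)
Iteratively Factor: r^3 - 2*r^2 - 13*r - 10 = (r - 5)*(r^2 + 3*r + 2) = (r - 5)*(r + 1)*(r + 2)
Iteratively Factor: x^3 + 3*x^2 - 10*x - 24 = (x + 2)*(x^2 + x - 12) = (x - 3)*(x + 2)*(x + 4)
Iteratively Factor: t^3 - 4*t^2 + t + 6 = (t - 3)*(t^2 - t - 2) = (t - 3)*(t + 1)*(t - 2)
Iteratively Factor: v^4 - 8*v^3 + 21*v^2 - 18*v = (v - 3)*(v^3 - 5*v^2 + 6*v) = (v - 3)^2*(v^2 - 2*v) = (v - 3)^2*(v - 2)*(v)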